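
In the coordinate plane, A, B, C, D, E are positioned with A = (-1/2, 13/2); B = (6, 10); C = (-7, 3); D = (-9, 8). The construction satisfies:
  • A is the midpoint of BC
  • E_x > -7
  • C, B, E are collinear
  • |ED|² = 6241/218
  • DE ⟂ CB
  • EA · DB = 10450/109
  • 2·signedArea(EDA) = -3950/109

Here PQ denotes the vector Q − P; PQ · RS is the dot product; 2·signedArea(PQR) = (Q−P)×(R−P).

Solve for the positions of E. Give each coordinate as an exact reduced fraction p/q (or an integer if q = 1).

E = (-1409/218, 717/218)

1. E_x = -1409/218  [C, B, E are collinear ∩ DE ⟂ CB]
2. E_y = 717/218  [C, B, E are collinear ∩ DE ⟂ CB]
   → E = (-1409/218, 717/218)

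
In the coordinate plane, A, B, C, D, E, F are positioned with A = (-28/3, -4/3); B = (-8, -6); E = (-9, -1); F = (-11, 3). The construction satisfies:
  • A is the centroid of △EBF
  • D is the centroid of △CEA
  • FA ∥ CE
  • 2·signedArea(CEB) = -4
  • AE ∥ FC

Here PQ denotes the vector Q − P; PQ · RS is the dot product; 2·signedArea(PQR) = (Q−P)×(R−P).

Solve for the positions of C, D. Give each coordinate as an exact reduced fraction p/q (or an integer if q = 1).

1. C_x = -32/3  [FA ∥ CE ∩ AE ∥ FC]
2. C_y = 10/3  [FA ∥ CE ∩ AE ∥ FC]
   → C = (-32/3, 10/3)
3. D_x = -29/3  [D is the centroid of △CEA]
4. D_y = 1/3  [D is the centroid of △CEA]
   → D = (-29/3, 1/3)

C = (-32/3, 10/3)
D = (-29/3, 1/3)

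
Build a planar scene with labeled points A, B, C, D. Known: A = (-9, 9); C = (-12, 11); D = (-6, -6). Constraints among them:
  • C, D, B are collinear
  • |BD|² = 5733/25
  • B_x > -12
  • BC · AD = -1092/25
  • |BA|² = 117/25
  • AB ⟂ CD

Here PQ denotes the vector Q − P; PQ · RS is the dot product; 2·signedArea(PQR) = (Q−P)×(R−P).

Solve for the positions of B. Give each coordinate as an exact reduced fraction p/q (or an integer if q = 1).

B = (-276/25, 207/25)

1. B_x = -276/25  [C, D, B are collinear ∩ AB ⟂ CD]
2. B_y = 207/25  [C, D, B are collinear ∩ AB ⟂ CD]
   → B = (-276/25, 207/25)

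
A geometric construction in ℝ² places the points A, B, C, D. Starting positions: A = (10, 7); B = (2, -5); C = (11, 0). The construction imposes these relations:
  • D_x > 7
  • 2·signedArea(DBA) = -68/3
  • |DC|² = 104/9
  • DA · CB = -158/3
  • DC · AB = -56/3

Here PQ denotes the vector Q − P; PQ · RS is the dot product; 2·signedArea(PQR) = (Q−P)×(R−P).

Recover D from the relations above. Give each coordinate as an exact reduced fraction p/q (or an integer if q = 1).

1. D_x = 23/3  [2·signedArea(DBA) = -68/3 ∩ DC · AB = -56/3]
2. D_y = 2/3  [2·signedArea(DBA) = -68/3 ∩ DC · AB = -56/3]
   → D = (23/3, 2/3)

D = (23/3, 2/3)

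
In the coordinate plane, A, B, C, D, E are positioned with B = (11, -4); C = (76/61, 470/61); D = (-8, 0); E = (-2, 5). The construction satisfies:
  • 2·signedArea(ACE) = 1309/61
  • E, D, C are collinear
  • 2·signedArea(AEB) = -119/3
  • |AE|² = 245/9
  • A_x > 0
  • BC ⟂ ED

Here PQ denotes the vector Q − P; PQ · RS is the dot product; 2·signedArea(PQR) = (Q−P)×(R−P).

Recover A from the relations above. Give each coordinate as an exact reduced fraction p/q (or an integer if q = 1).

1. A_x = 1/3  [2·signedArea(AEB) = -119/3 ∩ 2·signedArea(ACE) = 1309/61]
2. A_y = 1/3  [2·signedArea(AEB) = -119/3 ∩ 2·signedArea(ACE) = 1309/61]
   → A = (1/3, 1/3)

A = (1/3, 1/3)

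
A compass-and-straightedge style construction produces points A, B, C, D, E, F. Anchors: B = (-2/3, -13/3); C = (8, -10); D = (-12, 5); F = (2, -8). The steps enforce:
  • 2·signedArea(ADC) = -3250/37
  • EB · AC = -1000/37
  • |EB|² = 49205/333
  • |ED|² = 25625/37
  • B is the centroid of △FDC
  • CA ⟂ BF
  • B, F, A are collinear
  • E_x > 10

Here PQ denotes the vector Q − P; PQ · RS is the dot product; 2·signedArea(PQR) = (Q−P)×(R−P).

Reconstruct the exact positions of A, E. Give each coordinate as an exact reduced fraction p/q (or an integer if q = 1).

1. A_x = 186/37  [B, F, A are collinear ∩ CA ⟂ BF]
2. A_y = -450/37  [B, F, A are collinear ∩ CA ⟂ BF]
   → A = (186/37, -450/37)
3. E_x = 406/37  [line -110/37·x + -80/37·y + 580/37 = 0 ∩ |ED|² = 25625/37]
4. E_y = -290/37  [line -110/37·x + -80/37·y + 580/37 = 0 ∩ |ED|² = 25625/37]
   → E = (406/37, -290/37)

A = (186/37, -450/37)
E = (406/37, -290/37)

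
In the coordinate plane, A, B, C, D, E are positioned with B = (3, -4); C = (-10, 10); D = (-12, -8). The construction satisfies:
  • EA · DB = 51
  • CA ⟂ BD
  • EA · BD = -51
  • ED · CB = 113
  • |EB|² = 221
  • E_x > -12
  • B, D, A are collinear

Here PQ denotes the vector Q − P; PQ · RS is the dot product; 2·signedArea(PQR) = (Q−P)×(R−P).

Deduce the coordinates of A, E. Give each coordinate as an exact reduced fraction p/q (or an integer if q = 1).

1. A_x = -1362/241  [B, D, A are collinear ∩ CA ⟂ BD]
2. A_y = -1520/241  [B, D, A are collinear ∩ CA ⟂ BD]
   → A = (-1362/241, -1520/241)
3. E_x = -11  [EA · BD = -51 ∩ ED · CB = 113]
4. E_y = 1  [EA · BD = -51 ∩ ED · CB = 113]
   → E = (-11, 1)

A = (-1362/241, -1520/241)
E = (-11, 1)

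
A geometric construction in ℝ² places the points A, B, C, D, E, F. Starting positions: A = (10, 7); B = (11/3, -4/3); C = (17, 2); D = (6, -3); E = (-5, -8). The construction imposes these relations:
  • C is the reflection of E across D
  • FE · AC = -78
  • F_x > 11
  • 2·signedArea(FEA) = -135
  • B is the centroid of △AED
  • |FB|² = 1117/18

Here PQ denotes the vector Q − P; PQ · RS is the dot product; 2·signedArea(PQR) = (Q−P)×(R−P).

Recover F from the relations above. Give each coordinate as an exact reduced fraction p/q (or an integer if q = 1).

1. F_x = 23/2  [2·signedArea(FEA) = -135 ∩ FE · AC = -78]
2. F_y = -1/2  [2·signedArea(FEA) = -135 ∩ FE · AC = -78]
   → F = (23/2, -1/2)

F = (23/2, -1/2)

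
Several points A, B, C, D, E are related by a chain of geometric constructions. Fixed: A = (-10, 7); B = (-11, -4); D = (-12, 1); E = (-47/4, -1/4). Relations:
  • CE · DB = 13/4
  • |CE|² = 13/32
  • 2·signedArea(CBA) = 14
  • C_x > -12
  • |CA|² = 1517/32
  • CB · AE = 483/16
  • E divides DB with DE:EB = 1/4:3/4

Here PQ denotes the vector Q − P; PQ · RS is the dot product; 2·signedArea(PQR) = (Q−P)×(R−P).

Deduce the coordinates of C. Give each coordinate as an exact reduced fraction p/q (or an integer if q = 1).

1. C_x = -95/8  [CB · AE = 483/16 ∩ 2·signedArea(CBA) = 14]
2. C_y = 3/8  [CB · AE = 483/16 ∩ 2·signedArea(CBA) = 14]
   → C = (-95/8, 3/8)

C = (-95/8, 3/8)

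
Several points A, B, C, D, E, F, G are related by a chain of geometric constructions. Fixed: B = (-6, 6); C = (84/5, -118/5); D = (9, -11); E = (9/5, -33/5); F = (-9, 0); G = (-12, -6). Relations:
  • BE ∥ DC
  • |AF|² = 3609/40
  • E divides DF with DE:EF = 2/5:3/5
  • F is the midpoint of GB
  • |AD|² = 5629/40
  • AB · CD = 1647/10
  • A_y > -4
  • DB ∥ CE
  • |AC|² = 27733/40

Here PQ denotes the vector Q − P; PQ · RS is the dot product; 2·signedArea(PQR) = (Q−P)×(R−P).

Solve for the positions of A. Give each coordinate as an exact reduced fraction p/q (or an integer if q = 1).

1. A_x = -3/20  [line 39/5·x + -63/5·y + -423/10 = 0 ∩ |AF|² = 3609/40]
2. A_y = -69/20  [line 39/5·x + -63/5·y + -423/10 = 0 ∩ |AF|² = 3609/40]
   → A = (-3/20, -69/20)

A = (-3/20, -69/20)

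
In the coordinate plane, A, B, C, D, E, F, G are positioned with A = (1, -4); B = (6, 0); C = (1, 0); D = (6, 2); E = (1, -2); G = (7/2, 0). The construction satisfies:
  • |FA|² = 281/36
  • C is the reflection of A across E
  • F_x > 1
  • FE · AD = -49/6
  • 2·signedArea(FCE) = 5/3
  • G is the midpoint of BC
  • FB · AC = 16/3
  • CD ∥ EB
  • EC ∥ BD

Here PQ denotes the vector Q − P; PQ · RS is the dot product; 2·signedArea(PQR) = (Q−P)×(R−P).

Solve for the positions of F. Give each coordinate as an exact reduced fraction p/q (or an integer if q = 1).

F = (11/6, -4/3)

1. F_x = 11/6  [FB · AC = 16/3 ∩ FE · AD = -49/6]
2. F_y = -4/3  [FB · AC = 16/3 ∩ FE · AD = -49/6]
   → F = (11/6, -4/3)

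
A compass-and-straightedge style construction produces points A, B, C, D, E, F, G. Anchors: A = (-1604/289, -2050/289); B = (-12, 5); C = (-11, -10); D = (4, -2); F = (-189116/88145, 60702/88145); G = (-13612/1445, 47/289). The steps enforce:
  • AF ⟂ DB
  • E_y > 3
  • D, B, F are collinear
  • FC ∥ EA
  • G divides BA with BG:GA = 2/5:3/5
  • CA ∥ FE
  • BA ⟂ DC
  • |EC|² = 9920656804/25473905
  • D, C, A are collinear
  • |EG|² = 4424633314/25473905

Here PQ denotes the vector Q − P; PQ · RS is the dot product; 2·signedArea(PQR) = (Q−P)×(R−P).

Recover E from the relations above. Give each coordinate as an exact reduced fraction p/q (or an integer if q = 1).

E = (291259/88145, 316902/88145)

1. E_x = 291259/88145  [FC ∥ EA ∩ CA ∥ FE]
2. E_y = 316902/88145  [FC ∥ EA ∩ CA ∥ FE]
   → E = (291259/88145, 316902/88145)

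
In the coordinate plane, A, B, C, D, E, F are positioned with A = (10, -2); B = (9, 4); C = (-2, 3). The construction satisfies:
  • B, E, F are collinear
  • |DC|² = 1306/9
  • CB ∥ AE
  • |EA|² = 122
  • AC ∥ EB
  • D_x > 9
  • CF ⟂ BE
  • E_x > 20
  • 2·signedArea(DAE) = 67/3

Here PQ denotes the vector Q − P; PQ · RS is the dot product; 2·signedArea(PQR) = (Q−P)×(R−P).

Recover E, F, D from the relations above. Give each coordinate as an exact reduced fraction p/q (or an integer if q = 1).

D = (29/3, 0)
E = (21, -1)
F = (-3/169, 1311/169)

1. E_x = 21  [AC ∥ EB ∩ CB ∥ AE]
2. E_y = -1  [AC ∥ EB ∩ CB ∥ AE]
   → E = (21, -1)
3. F_x = -3/169  [B, E, F are collinear ∩ CF ⟂ BE]
4. F_y = 1311/169  [B, E, F are collinear ∩ CF ⟂ BE]
   → F = (-3/169, 1311/169)
5. D_x = 29/3  [line -1·x + 11·y + 29/3 = 0 ∩ |DC|² = 1306/9]
6. D_y = 0  [line -1·x + 11·y + 29/3 = 0 ∩ |DC|² = 1306/9]
   → D = (29/3, 0)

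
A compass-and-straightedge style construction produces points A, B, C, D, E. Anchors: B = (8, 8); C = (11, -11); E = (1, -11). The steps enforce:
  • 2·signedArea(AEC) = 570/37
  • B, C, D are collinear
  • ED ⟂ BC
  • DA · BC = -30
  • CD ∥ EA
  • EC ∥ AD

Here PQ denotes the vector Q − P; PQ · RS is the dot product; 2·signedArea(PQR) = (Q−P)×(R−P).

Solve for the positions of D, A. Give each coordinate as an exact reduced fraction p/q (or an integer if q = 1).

A = (28/37, -350/37)
D = (398/37, -350/37)

1. D_x = 398/37  [B, C, D are collinear ∩ ED ⟂ BC]
2. D_y = -350/37  [B, C, D are collinear ∩ ED ⟂ BC]
   → D = (398/37, -350/37)
3. A_x = 28/37  [EC ∥ AD ∩ CD ∥ EA]
4. A_y = -350/37  [EC ∥ AD ∩ CD ∥ EA]
   → A = (28/37, -350/37)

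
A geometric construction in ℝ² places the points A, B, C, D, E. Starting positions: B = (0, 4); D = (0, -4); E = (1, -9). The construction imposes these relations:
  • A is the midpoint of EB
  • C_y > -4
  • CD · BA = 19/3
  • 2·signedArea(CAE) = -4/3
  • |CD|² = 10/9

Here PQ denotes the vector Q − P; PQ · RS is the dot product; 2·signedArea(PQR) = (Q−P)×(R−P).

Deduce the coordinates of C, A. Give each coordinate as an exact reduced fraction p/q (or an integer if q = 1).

A = (1/2, -5/2)
C = (1/3, -3)

1. A_x = 1/2  [A is the midpoint of EB]
2. A_y = -5/2  [A is the midpoint of EB]
   → A = (1/2, -5/2)
3. C_x = 1/3  [CD · BA = 19/3 ∩ 2·signedArea(CAE) = -4/3]
4. C_y = -3  [CD · BA = 19/3 ∩ 2·signedArea(CAE) = -4/3]
   → C = (1/3, -3)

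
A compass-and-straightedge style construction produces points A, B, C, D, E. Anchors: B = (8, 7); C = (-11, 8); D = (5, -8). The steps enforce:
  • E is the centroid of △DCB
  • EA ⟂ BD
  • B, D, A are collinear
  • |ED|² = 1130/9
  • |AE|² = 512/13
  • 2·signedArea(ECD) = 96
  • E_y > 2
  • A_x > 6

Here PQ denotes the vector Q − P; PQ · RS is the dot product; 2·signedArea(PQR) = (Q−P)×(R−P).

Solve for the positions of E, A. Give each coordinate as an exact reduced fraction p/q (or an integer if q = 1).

A = (266/39, 43/39)
E = (2/3, 7/3)

1. E_x = 2/3  [E is the centroid of △DCB]
2. E_y = 7/3  [E is the centroid of △DCB]
   → E = (2/3, 7/3)
3. A_x = 266/39  [B, D, A are collinear ∩ EA ⟂ BD]
4. A_y = 43/39  [B, D, A are collinear ∩ EA ⟂ BD]
   → A = (266/39, 43/39)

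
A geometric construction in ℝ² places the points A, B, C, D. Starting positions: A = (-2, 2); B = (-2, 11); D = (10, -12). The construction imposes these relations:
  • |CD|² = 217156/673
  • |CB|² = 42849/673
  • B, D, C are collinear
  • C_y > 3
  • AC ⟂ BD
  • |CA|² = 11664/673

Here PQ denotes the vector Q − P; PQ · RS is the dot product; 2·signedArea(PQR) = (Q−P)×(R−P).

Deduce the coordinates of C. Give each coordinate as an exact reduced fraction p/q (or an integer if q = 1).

C = (1138/673, 2642/673)

1. C_x = 1138/673  [B, D, C are collinear ∩ AC ⟂ BD]
2. C_y = 2642/673  [B, D, C are collinear ∩ AC ⟂ BD]
   → C = (1138/673, 2642/673)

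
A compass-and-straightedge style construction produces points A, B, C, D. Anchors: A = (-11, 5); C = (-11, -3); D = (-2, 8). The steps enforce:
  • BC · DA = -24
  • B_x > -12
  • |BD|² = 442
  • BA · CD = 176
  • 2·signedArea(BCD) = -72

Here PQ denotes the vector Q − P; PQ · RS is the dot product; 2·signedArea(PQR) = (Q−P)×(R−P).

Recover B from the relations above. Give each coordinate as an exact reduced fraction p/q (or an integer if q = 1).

B = (-11, -11)

1. B_x = -11  [BC · DA = -24 ∩ 2·signedArea(BCD) = -72]
2. B_y = -11  [BC · DA = -24 ∩ 2·signedArea(BCD) = -72]
   → B = (-11, -11)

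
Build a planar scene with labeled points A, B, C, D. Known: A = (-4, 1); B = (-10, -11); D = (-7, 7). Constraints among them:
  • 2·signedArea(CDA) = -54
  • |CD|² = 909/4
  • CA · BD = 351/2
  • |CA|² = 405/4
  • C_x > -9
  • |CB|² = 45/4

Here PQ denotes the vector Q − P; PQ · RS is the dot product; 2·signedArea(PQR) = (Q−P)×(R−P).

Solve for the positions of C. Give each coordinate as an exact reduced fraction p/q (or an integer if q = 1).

C = (-17/2, -8)

1. C_x = -17/2  [CA · BD = 351/2 ∩ 2·signedArea(CDA) = -54]
2. C_y = -8  [CA · BD = 351/2 ∩ 2·signedArea(CDA) = -54]
   → C = (-17/2, -8)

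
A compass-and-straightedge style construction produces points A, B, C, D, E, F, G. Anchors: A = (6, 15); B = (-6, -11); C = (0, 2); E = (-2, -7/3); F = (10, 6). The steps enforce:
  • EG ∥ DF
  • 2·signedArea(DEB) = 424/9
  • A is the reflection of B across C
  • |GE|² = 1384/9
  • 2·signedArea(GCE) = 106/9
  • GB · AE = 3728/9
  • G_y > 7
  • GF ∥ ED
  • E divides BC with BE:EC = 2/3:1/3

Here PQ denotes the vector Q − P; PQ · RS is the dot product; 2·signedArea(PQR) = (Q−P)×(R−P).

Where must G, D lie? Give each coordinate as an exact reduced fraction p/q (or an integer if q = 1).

D = (8/3, -4)
G = (16/3, 23/3)

1. G_x = 16/3  [GB · AE = 3728/9 ∩ 2·signedArea(GCE) = 106/9]
2. G_y = 23/3  [GB · AE = 3728/9 ∩ 2·signedArea(GCE) = 106/9]
   → G = (16/3, 23/3)
3. D_x = 8/3  [EG ∥ DF ∩ GF ∥ ED]
4. D_y = -4  [EG ∥ DF ∩ GF ∥ ED]
   → D = (8/3, -4)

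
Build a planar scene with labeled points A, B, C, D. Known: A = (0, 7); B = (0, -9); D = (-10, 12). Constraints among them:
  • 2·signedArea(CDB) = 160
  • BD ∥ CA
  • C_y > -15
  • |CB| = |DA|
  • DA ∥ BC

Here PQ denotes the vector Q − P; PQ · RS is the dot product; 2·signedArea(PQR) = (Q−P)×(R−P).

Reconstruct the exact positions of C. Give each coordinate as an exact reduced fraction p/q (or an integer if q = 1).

C = (10, -14)

1. C_x = 10  [BD ∥ CA ∩ DA ∥ BC]
2. C_y = -14  [BD ∥ CA ∩ DA ∥ BC]
   → C = (10, -14)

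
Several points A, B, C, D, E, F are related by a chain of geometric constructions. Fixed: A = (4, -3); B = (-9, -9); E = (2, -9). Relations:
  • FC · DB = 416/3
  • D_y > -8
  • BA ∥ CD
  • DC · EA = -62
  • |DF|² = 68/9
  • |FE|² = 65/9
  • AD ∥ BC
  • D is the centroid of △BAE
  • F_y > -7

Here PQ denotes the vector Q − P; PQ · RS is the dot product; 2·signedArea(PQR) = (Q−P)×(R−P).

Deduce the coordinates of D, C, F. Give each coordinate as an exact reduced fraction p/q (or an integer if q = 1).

C = (-14, -13)
D = (-1, -7)
F = (5/3, -19/3)

1. D_x = -1  [D is the centroid of △BAE]
2. D_y = -7  [D is the centroid of △BAE]
   → D = (-1, -7)
3. C_x = -14  [BA ∥ CD ∩ AD ∥ BC]
4. C_y = -13  [BA ∥ CD ∩ AD ∥ BC]
   → C = (-14, -13)
5. F_x = 5/3  [line 8·x + 2·y + -2/3 = 0 ∩ |FE|² = 65/9]
6. F_y = -19/3  [line 8·x + 2·y + -2/3 = 0 ∩ |FE|² = 65/9]
   → F = (5/3, -19/3)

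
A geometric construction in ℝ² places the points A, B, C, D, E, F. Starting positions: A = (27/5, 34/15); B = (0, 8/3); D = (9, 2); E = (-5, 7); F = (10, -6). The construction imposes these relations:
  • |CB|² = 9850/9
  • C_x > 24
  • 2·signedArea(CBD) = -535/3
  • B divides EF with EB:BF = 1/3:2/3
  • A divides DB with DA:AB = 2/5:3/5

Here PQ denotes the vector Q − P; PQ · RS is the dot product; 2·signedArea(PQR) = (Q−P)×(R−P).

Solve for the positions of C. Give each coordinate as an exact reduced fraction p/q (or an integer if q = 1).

C = (25, -19)

1. C_x = 25  [line 2/3·x + 9·y + 463/3 = 0 ∩ |CB|² = 9850/9]
2. C_y = -19  [line 2/3·x + 9·y + 463/3 = 0 ∩ |CB|² = 9850/9]
   → C = (25, -19)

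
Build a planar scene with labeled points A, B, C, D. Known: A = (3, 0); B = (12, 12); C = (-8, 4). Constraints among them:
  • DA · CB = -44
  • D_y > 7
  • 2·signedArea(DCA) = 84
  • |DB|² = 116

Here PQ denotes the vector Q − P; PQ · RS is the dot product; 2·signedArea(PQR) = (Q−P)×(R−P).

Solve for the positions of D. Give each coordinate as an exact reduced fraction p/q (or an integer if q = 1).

1. D_x = 2  [DA · CB = -44 ∩ 2·signedArea(DCA) = 84]
2. D_y = 8  [DA · CB = -44 ∩ 2·signedArea(DCA) = 84]
   → D = (2, 8)

D = (2, 8)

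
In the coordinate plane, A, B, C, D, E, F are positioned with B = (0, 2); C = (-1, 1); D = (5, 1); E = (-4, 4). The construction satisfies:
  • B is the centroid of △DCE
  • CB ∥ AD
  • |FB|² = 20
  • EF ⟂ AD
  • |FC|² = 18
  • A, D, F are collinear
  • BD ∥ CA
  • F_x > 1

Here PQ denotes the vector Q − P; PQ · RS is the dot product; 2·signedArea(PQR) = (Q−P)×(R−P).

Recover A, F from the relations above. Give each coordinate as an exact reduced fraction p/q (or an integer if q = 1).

A = (4, 0)
F = (2, -2)

1. A_x = 4  [CB ∥ AD ∩ BD ∥ CA]
2. A_y = 0  [CB ∥ AD ∩ BD ∥ CA]
   → A = (4, 0)
3. F_x = 2  [A, D, F are collinear ∩ EF ⟂ AD]
4. F_y = -2  [A, D, F are collinear ∩ EF ⟂ AD]
   → F = (2, -2)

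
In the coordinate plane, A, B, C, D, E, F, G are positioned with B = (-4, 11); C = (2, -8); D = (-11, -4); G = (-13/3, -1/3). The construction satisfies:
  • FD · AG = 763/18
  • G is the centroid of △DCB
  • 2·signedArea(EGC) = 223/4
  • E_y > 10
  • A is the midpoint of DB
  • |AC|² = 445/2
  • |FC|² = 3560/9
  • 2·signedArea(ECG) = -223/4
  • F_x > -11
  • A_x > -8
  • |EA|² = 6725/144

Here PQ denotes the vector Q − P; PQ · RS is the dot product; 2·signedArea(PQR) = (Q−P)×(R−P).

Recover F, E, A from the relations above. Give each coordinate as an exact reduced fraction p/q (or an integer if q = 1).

1. A_x = -15/2  [A is the midpoint of DB]
2. A_y = 7/2  [A is the midpoint of DB]
   → A = (-15/2, 7/2)
3. F_x = -32/3  [line -19/6·x + 23/6·y + -557/9 = 0 ∩ |FC|² = 3560/9]
4. F_y = 22/3  [line -19/6·x + 23/6·y + -557/9 = 0 ∩ |FC|² = 3560/9]
   → F = (-32/3, 22/3)
5. E_x = -17/3  [line -23/3·x + -19/3·y + 245/12 = 0 ∩ |EA|² = 6725/144]
6. E_y = 121/12  [line -23/3·x + -19/3·y + 245/12 = 0 ∩ |EA|² = 6725/144]
   → E = (-17/3, 121/12)

A = (-15/2, 7/2)
E = (-17/3, 121/12)
F = (-32/3, 22/3)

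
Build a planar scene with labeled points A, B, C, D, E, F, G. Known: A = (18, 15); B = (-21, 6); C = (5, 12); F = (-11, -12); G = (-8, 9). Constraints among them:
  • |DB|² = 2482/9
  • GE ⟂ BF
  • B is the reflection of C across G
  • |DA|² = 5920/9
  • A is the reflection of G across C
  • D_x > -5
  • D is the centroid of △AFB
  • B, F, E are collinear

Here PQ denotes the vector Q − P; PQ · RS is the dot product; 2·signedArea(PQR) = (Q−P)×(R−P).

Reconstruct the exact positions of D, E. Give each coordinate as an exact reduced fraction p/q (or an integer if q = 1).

1. D_x = -14/3  [D is the centroid of △AFB]
2. D_y = 3  [D is the centroid of △AFB]
   → D = (-14/3, 3)
3. E_x = -1018/53  [B, F, E are collinear ∩ GE ⟂ BF]
4. E_y = 147/53  [B, F, E are collinear ∩ GE ⟂ BF]
   → E = (-1018/53, 147/53)

D = (-14/3, 3)
E = (-1018/53, 147/53)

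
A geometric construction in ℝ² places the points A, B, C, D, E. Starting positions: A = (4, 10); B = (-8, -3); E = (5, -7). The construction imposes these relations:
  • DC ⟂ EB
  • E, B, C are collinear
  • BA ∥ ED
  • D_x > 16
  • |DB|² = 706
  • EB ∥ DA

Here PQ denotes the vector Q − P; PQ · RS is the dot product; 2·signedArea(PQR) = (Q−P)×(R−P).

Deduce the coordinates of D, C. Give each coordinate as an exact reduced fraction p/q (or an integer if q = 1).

C = (2277/185, -1711/185)
D = (17, 6)

1. D_x = 17  [EB ∥ DA ∩ BA ∥ ED]
2. D_y = 6  [EB ∥ DA ∩ BA ∥ ED]
   → D = (17, 6)
3. C_x = 2277/185  [E, B, C are collinear ∩ DC ⟂ EB]
4. C_y = -1711/185  [E, B, C are collinear ∩ DC ⟂ EB]
   → C = (2277/185, -1711/185)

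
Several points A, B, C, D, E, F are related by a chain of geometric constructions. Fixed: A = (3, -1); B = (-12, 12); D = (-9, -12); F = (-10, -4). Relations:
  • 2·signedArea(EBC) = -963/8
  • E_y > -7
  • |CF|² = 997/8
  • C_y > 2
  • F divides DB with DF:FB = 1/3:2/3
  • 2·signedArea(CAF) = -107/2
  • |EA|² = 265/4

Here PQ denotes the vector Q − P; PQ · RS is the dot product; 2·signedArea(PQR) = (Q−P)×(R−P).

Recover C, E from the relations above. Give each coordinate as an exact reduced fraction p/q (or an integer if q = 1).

1. C_x = -3/4  [line 3·x + -13·y + 63/2 = 0 ∩ |CF|² = 997/8]
2. C_y = 9/4  [line 3·x + -13·y + 63/2 = 0 ∩ |CF|² = 997/8]
   → C = (-3/4, 9/4)
3. E_x = -3  [line 39/4·x + 45/4·y + 819/8 = 0 ∩ |EA|² = 265/4]
4. E_y = -13/2  [line 39/4·x + 45/4·y + 819/8 = 0 ∩ |EA|² = 265/4]
   → E = (-3, -13/2)

C = (-3/4, 9/4)
E = (-3, -13/2)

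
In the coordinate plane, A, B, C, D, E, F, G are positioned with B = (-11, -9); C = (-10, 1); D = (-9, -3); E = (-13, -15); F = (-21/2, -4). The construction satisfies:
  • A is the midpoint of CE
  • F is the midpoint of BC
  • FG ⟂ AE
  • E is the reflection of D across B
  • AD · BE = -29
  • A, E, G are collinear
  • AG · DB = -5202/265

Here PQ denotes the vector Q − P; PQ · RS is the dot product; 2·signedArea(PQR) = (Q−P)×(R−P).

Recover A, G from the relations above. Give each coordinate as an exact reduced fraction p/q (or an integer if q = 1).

A = (-23/2, -7)
G = (-5789/530, -1039/265)

1. A_x = -23/2  [A is the midpoint of CE]
2. A_y = -7  [A is the midpoint of CE]
   → A = (-23/2, -7)
3. G_x = -5789/530  [A, E, G are collinear ∩ FG ⟂ AE]
4. G_y = -1039/265  [A, E, G are collinear ∩ FG ⟂ AE]
   → G = (-5789/530, -1039/265)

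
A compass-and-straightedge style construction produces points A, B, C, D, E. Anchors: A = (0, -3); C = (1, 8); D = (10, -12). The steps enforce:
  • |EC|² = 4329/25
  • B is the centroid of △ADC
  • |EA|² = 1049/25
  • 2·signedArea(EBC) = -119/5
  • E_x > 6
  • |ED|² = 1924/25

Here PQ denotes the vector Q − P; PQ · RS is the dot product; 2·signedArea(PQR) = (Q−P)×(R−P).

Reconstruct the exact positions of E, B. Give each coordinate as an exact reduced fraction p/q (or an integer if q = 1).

B = (11/3, -7/3)
E = (32/5, -4)

1. B_x = 11/3  [B is the centroid of △ADC]
2. B_y = -7/3  [B is the centroid of △ADC]
   → B = (11/3, -7/3)
3. E_x = 32/5  [line -31/3·x + -8/3·y + 832/15 = 0 ∩ |EA|² = 1049/25]
4. E_y = -4  [line -31/3·x + -8/3·y + 832/15 = 0 ∩ |EA|² = 1049/25]
   → E = (32/5, -4)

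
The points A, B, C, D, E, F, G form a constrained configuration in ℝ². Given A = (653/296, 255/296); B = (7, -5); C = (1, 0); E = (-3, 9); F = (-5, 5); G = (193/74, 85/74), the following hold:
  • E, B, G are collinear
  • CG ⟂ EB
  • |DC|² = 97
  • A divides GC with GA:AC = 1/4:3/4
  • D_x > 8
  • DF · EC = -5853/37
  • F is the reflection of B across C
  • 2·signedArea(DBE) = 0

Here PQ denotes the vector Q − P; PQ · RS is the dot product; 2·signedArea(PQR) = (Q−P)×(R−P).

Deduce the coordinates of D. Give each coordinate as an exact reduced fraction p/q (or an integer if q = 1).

D = (304/37, -248/37)

1. D_x = 304/37  [2·signedArea(DBE) = 0 ∩ DF · EC = -5853/37]
2. D_y = -248/37  [2·signedArea(DBE) = 0 ∩ DF · EC = -5853/37]
   → D = (304/37, -248/37)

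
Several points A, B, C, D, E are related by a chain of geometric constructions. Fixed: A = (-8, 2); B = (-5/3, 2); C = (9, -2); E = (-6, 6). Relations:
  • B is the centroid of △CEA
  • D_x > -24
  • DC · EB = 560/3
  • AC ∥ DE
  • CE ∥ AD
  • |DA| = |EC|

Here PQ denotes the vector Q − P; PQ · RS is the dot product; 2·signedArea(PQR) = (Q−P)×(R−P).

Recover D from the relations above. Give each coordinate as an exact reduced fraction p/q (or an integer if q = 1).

1. D_x = -23  [AC ∥ DE ∩ CE ∥ AD]
2. D_y = 10  [AC ∥ DE ∩ CE ∥ AD]
   → D = (-23, 10)

D = (-23, 10)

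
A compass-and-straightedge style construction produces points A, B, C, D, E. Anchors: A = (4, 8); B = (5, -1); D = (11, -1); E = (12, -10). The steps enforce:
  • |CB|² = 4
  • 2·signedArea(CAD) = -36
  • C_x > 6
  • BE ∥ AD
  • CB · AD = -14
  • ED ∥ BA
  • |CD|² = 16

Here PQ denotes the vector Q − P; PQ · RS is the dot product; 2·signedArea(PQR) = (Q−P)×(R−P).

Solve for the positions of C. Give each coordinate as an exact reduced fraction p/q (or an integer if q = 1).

1. C_x = 7  [CB · AD = -14 ∩ 2·signedArea(CAD) = -36]
2. C_y = -1  [CB · AD = -14 ∩ 2·signedArea(CAD) = -36]
   → C = (7, -1)

C = (7, -1)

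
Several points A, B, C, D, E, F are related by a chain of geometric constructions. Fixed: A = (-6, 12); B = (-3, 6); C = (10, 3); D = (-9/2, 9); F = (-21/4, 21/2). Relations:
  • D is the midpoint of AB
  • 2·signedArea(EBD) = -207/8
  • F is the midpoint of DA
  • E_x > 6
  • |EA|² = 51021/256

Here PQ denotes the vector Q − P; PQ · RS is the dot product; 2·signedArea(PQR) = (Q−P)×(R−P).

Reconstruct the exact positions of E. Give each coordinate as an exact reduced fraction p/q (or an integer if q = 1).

1. E_x = 99/16  [line -3·x + -3/2·y + 207/8 = 0 ∩ |EA|² = 51021/256]
2. E_y = 39/8  [line -3·x + -3/2·y + 207/8 = 0 ∩ |EA|² = 51021/256]
   → E = (99/16, 39/8)

E = (99/16, 39/8)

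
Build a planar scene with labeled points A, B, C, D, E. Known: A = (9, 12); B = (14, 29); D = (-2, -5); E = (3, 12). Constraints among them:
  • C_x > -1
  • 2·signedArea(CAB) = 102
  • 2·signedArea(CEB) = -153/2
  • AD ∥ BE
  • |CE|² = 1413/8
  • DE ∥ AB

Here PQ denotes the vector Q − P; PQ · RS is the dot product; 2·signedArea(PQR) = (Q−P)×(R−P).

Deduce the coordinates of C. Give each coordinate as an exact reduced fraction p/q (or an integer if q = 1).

1. C_x = -3/4  [2·signedArea(CAB) = 102 ∩ 2·signedArea(CEB) = -153/2]
2. C_y = -3/4  [2·signedArea(CAB) = 102 ∩ 2·signedArea(CEB) = -153/2]
   → C = (-3/4, -3/4)

C = (-3/4, -3/4)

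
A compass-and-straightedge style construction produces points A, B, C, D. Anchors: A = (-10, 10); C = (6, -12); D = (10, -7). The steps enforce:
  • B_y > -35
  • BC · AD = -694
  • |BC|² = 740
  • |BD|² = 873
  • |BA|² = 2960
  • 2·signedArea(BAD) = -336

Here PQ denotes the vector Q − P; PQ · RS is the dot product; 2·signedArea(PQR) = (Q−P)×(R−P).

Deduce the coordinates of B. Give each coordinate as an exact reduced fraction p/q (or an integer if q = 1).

B = (22, -34)

1. B_x = 22  [BC · AD = -694 ∩ 2·signedArea(BAD) = -336]
2. B_y = -34  [BC · AD = -694 ∩ 2·signedArea(BAD) = -336]
   → B = (22, -34)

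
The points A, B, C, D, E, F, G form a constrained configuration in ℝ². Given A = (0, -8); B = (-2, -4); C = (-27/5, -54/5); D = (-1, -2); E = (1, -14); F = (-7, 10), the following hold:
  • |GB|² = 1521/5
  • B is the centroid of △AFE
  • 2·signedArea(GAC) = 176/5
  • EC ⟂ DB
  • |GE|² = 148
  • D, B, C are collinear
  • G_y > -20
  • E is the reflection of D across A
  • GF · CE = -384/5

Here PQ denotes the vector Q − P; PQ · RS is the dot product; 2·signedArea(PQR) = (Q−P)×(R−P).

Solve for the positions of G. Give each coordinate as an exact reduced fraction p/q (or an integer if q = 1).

1. G_x = -49/5  [2·signedArea(GAC) = 176/5 ∩ GF · CE = -384/5]
2. G_y = -98/5  [2·signedArea(GAC) = 176/5 ∩ GF · CE = -384/5]
   → G = (-49/5, -98/5)

G = (-49/5, -98/5)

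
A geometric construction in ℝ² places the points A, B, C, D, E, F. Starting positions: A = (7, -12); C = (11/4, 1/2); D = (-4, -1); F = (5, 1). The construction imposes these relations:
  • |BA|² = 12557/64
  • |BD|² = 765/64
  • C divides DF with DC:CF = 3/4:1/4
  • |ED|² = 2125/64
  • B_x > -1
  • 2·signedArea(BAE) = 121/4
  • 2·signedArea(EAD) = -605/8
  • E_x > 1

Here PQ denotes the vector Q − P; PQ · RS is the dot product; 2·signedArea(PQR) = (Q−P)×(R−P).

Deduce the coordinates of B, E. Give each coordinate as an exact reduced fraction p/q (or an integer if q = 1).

B = (-5/8, -1/4)
E = (13/8, 1/4)

1. E_x = 13/8  [line -11·x + -11·y + 165/8 = 0 ∩ |ED|² = 2125/64]
2. E_y = 1/4  [line -11·x + -11·y + 165/8 = 0 ∩ |ED|² = 2125/64]
   → E = (13/8, 1/4)
3. B_x = -5/8  [line -49/4·x + -43/8·y + -9 = 0 ∩ |BD|² = 765/64]
4. B_y = -1/4  [line -49/4·x + -43/8·y + -9 = 0 ∩ |BD|² = 765/64]
   → B = (-5/8, -1/4)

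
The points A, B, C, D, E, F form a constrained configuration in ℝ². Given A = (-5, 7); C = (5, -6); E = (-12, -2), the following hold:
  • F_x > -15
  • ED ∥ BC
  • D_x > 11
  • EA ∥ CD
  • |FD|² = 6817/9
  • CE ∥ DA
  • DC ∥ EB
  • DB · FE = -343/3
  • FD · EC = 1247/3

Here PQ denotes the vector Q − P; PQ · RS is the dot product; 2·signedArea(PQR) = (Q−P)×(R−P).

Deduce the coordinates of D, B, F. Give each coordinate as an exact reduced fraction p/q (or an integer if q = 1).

1. D_x = 12  [CE ∥ DA ∩ EA ∥ CD]
2. D_y = 3  [CE ∥ DA ∩ EA ∥ CD]
   → D = (12, 3)
3. B_x = -19  [ED ∥ BC ∩ DC ∥ EB]
4. B_y = -11  [ED ∥ BC ∩ DC ∥ EB]
   → B = (-19, -11)
5. F_x = -43/3  [FD · EC = 1247/3 ∩ DB · FE = -343/3]
6. F_y = -5  [FD · EC = 1247/3 ∩ DB · FE = -343/3]
   → F = (-43/3, -5)

B = (-19, -11)
D = (12, 3)
F = (-43/3, -5)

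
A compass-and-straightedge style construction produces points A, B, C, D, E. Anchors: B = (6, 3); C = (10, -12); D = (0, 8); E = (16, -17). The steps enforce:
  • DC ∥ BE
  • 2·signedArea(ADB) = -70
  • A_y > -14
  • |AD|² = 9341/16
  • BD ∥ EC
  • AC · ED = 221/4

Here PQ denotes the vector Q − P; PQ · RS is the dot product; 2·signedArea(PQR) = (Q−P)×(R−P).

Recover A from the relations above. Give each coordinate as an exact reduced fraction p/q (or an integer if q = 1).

A = (23/2, -53/4)

1. A_x = 23/2  [AC · ED = 221/4 ∩ 2·signedArea(ADB) = -70]
2. A_y = -53/4  [AC · ED = 221/4 ∩ 2·signedArea(ADB) = -70]
   → A = (23/2, -53/4)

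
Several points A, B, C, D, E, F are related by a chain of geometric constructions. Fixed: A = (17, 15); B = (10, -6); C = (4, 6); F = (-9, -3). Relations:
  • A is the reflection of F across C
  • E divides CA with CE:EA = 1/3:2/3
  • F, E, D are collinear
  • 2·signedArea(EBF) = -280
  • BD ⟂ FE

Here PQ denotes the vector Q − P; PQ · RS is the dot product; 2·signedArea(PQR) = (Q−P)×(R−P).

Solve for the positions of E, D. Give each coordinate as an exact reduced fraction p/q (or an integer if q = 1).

D = (61/25, 123/25)
E = (25/3, 9)

1. E_x = 25/3  [E divides CA with CE:EA = 1/3:2/3]
2. E_y = 9  [E divides CA with CE:EA = 1/3:2/3]
   → E = (25/3, 9)
3. D_x = 61/25  [F, E, D are collinear ∩ BD ⟂ FE]
4. D_y = 123/25  [F, E, D are collinear ∩ BD ⟂ FE]
   → D = (61/25, 123/25)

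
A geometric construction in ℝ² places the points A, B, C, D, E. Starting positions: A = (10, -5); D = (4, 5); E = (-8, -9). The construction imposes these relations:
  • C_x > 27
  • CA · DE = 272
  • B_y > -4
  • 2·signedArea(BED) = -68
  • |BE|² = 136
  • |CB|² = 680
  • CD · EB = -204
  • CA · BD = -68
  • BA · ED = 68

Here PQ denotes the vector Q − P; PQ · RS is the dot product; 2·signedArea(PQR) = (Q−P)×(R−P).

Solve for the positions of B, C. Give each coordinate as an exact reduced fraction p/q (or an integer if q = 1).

B = (2, -3)
C = (28, -1)

1. B_x = 2  [2·signedArea(BED) = -68 ∩ BA · ED = 68]
2. B_y = -3  [2·signedArea(BED) = -68 ∩ BA · ED = 68]
   → B = (2, -3)
3. C_x = 28  [CA · BD = -68 ∩ CA · DE = 272]
4. C_y = -1  [CA · BD = -68 ∩ CA · DE = 272]
   → C = (28, -1)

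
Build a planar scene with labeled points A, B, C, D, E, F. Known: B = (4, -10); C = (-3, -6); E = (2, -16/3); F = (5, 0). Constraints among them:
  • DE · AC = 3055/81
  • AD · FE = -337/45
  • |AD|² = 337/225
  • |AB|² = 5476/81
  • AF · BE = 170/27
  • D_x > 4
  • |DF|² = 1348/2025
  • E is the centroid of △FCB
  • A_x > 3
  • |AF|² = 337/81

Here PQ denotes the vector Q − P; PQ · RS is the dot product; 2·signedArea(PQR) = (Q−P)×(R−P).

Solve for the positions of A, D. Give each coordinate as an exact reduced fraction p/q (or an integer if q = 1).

1. A_x = 4  [line 2·x + -14/3·y + -440/27 = 0 ∩ |AB|² = 5476/81]
2. A_y = -16/9  [line 2·x + -14/3·y + -440/27 = 0 ∩ |AB|² = 5476/81]
   → A = (4, -16/9)
3. D_x = 23/5  [DE · AC = 3055/81 ∩ AD · FE = -337/45]
4. D_y = -32/45  [DE · AC = 3055/81 ∩ AD · FE = -337/45]
   → D = (23/5, -32/45)

A = (4, -16/9)
D = (23/5, -32/45)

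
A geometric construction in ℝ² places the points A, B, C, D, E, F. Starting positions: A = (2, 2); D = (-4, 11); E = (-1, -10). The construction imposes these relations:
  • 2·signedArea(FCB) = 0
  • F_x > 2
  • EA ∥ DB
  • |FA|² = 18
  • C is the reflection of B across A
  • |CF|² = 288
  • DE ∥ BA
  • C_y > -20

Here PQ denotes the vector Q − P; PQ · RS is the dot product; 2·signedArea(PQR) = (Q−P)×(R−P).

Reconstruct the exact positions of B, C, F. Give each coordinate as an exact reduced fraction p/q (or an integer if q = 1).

B = (-1, 23)
C = (5, -19)
F = (13/5, -11/5)

1. B_x = -1  [DE ∥ BA ∩ EA ∥ DB]
2. B_y = 23  [DE ∥ BA ∩ EA ∥ DB]
   → B = (-1, 23)
3. C_x = 5  [C is the reflection of B across A]
4. C_y = -19  [C is the reflection of B across A]
   → C = (5, -19)
5. F_x = 13/5  [line -42·x + -6·y + 96 = 0 ∩ |FA|² = 18]
6. F_y = -11/5  [line -42·x + -6·y + 96 = 0 ∩ |FA|² = 18]
   → F = (13/5, -11/5)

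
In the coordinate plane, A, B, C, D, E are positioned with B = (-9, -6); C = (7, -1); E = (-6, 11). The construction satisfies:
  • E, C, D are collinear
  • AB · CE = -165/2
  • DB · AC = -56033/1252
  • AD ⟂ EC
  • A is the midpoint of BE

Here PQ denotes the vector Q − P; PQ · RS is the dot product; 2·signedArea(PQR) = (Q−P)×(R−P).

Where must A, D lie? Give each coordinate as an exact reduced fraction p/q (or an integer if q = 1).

A = (-15/2, 5/2)
D = (-1611/626, 2453/313)

1. A_x = -15/2  [A is the midpoint of BE]
2. A_y = 5/2  [A is the midpoint of BE]
   → A = (-15/2, 5/2)
3. D_x = -1611/626  [E, C, D are collinear ∩ AD ⟂ EC]
4. D_y = 2453/313  [E, C, D are collinear ∩ AD ⟂ EC]
   → D = (-1611/626, 2453/313)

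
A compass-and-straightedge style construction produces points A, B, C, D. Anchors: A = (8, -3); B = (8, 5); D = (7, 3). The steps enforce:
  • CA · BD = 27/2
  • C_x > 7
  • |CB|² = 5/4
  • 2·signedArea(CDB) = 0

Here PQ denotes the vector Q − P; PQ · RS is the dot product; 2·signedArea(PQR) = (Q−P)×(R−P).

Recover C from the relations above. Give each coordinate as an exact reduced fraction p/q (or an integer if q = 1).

C = (15/2, 4)

1. C_x = 15/2  [2·signedArea(CDB) = 0 ∩ CA · BD = 27/2]
2. C_y = 4  [2·signedArea(CDB) = 0 ∩ CA · BD = 27/2]
   → C = (15/2, 4)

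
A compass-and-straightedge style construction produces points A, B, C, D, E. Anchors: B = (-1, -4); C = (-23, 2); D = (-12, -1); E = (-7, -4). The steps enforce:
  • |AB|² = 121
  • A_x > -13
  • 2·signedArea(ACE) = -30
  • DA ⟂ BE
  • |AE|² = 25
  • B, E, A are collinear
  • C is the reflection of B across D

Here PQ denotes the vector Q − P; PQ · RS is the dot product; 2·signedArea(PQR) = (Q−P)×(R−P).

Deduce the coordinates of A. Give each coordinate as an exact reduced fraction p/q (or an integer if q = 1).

1. A_x = -12  [B, E, A are collinear ∩ DA ⟂ BE]
2. A_y = -4  [B, E, A are collinear ∩ DA ⟂ BE]
   → A = (-12, -4)

A = (-12, -4)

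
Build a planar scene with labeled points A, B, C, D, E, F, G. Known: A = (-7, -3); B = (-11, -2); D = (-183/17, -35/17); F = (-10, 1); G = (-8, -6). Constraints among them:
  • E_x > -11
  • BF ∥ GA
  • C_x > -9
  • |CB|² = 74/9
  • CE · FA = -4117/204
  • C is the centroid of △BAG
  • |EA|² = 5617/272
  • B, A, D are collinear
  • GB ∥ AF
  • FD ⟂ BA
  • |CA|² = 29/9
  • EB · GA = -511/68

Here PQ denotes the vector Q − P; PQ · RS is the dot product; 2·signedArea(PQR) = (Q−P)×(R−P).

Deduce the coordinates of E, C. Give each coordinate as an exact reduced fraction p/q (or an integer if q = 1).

C = (-26/3, -11/3)
E = (-693/68, 4/17)

1. C_x = -26/3  [C is the centroid of △BAG]
2. C_y = -11/3  [C is the centroid of △BAG]
   → C = (-26/3, -11/3)
3. E_x = -693/68  [EB · GA = -511/68 ∩ CE · FA = -4117/204]
4. E_y = 4/17  [EB · GA = -511/68 ∩ CE · FA = -4117/204]
   → E = (-693/68, 4/17)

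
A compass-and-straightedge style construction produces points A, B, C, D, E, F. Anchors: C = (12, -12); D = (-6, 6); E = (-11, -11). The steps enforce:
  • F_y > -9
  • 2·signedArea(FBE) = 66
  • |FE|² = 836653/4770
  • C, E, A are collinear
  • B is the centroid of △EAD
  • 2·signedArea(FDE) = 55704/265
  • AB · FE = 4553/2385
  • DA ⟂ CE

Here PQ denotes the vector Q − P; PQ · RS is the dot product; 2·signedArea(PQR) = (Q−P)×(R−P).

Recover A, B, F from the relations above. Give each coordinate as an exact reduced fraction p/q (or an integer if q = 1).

1. A_x = -1788/265  [C, E, A are collinear ∩ DA ⟂ CE]
2. A_y = -2964/265  [C, E, A are collinear ∩ DA ⟂ CE]
   → A = (-1788/265, -2964/265)
3. B_x = -6293/795  [B is the centroid of △EAD]
4. B_y = -4289/795  [B is the centroid of △EAD]
   → B = (-6293/795, -4289/795)
5. F_x = 3247/1590  [2·signedArea(FBE) = 66 ∩ AB · FE = 4553/2385]
6. F_y = -13829/1590  [2·signedArea(FBE) = 66 ∩ AB · FE = 4553/2385]
   → F = (3247/1590, -13829/1590)

A = (-1788/265, -2964/265)
B = (-6293/795, -4289/795)
F = (3247/1590, -13829/1590)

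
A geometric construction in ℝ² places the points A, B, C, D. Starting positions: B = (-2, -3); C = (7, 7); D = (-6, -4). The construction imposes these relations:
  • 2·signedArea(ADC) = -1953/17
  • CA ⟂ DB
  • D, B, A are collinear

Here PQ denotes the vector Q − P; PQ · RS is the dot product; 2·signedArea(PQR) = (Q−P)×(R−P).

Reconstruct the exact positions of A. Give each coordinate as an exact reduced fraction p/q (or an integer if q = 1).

1. A_x = 150/17  [D, B, A are collinear ∩ CA ⟂ DB]
2. A_y = -5/17  [D, B, A are collinear ∩ CA ⟂ DB]
   → A = (150/17, -5/17)

A = (150/17, -5/17)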